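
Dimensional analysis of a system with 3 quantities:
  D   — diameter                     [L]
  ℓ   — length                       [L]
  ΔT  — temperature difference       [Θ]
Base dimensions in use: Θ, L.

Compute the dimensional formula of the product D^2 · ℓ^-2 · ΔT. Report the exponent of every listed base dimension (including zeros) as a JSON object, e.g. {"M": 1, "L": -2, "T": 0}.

Dimensional matrix (Θ×L by D×ℓ×ΔT):
  Θ: [ 0  0  1]
  L: [ 1  1  0]
  [Θ]: (2)·0+(-2)·0+(1)·1 = 1
  [L]: (2)·1+(-2)·1+(1)·0 = 0
⇒ Θ

{"Θ": 1, "L": 0}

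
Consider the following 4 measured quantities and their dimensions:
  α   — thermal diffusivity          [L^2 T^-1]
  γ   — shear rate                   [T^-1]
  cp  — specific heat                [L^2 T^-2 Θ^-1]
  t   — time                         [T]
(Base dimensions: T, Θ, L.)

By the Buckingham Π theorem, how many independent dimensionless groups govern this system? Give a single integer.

Write exponents as rows T,Θ,L / cols α,γ,cp,t:
  T: [-1 -1 -2  1]
  Θ: [ 0  0 -1  0]
  L: [ 2  0  2  0]
Echelon form has 3 nonzero rows (pivots: α,γ,cp)
Π count = n − r = 4 − 3 = 1

1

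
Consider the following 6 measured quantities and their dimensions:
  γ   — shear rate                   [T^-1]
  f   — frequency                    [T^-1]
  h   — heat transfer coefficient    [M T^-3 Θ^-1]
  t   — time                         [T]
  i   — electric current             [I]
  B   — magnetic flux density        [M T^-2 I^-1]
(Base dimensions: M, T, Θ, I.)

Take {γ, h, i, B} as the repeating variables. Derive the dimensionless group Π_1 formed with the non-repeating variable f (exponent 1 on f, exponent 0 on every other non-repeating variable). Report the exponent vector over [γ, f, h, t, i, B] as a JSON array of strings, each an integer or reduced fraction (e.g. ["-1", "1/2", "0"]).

["-1", "1", "0", "0", "0", "0"]

Dimensional matrix (M×T×Θ×I by γ×f×h×t×i×B):
  M: [ 0  0  1  0  0  1]
  T: [-1 -1 -3  1  0 -2]
  Θ: [ 0  0 -1  0  0  0]
  I: [ 0  0  0  0  1 -1]
RREF → pivots at {γ,h,i,B} ⇒ r = 4
Pivot set = {γ,h,i,B}, free = {f,t}
RREF:
  r0: [   1    1    0   -1    0    0]
  r1: [   0    0    1    0    0    0]
  r2: [   0    0    0    0    1    0]
  r3: [   0    0    0    0    0    1]
Fix exponent of f at 1, t at 0; solve each RREF row for its pivot's exponent:
  r0: exp(γ) + (1)·1 = 0 ⇒ exp(γ) = -1
  r1: exp(h) + (0)·1 = 0 ⇒ exp(h) = 0
  r2: exp(i) + (0)·1 = 0 ⇒ exp(i) = 0
  r3: exp(B) + (0)·1 = 0 ⇒ exp(B) = 0
Π_1 = γ^-1 · f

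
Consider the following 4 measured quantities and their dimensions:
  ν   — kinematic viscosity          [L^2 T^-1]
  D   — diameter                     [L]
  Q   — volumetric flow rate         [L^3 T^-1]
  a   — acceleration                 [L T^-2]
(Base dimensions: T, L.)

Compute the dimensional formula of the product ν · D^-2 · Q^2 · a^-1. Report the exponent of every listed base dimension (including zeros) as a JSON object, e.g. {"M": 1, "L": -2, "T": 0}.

Exponent matrix [T,L] × [ν,D,Q,a]:
  T: [-1  0 -1 -2]
  L: [ 2  1  3  1]
  [T]: (1)·-1+(-2)·0+(2)·-1+(-1)·-2 = -1
  [L]: (1)·2+(-2)·1+(2)·3+(-1)·1 = 5
⇒ T^-1 L^5

{"T": -1, "L": 5}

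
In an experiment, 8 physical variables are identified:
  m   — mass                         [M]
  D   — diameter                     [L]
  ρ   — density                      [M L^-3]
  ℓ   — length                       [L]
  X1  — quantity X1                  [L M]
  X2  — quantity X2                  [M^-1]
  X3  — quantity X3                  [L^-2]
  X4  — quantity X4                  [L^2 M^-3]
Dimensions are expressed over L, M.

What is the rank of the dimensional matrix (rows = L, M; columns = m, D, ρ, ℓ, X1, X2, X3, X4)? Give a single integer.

2

Dimensional matrix (L×M by m×D×ρ×ℓ×X1×X2×X3×X4):
  L: [ 0  1 -3  1  1  0 -2  2]
  M: [ 1  0  1  0  1 -1  0 -3]
Row reduction gives pivot columns m,D; rank = 2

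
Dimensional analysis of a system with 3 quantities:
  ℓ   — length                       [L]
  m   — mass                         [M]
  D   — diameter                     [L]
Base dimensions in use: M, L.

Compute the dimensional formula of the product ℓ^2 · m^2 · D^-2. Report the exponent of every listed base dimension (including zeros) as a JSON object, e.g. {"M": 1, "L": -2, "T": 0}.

{"M": 2, "L": 0}

Dimensional matrix (M×L by ℓ×m×D):
  M: [ 0  1  0]
  L: [ 1  0  1]
  [M]: (2)·0+(2)·1+(-2)·0 = 2
  [L]: (2)·1+(2)·0+(-2)·1 = 0
⇒ M^2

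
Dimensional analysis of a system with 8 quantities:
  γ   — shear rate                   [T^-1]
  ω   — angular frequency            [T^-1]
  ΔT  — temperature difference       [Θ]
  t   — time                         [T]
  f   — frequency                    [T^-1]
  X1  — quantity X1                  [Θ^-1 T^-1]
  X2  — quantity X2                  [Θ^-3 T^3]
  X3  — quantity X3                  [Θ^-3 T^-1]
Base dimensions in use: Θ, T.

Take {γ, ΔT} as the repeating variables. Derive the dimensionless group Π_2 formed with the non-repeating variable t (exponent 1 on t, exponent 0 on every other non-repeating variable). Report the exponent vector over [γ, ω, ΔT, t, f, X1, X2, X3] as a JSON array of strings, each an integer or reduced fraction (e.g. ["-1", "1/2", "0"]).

["1", "0", "0", "1", "0", "0", "0", "0"]

Dimensional matrix (Θ×T by γ×ω×ΔT×t×f×X1×X2×X3):
  Θ: [ 0  0  1  0  0 -1 -3 -3]
  T: [-1 -1  0  1 -1 -1  3 -1]
RREF → pivots at {γ,ΔT} ⇒ r = 2
Pivot set = {γ,ΔT}, free = {ω,t,f,X1,X2,X3}
RREF:
  r0: [   1    1    0   -1    1    1   -3    1]
  r1: [   0    0    1    0    0   -1   -3   -3]
Fix exponent of t at 1, ω at 0, f at 0, X1 at 0, X2 at 0, X3 at 0; solve each RREF row for its pivot's exponent:
  r0: exp(γ) + (-1)·1 = 0 ⇒ exp(γ) = 1
  r1: exp(ΔT) + (0)·1 = 0 ⇒ exp(ΔT) = 0
Π_2 = γ · t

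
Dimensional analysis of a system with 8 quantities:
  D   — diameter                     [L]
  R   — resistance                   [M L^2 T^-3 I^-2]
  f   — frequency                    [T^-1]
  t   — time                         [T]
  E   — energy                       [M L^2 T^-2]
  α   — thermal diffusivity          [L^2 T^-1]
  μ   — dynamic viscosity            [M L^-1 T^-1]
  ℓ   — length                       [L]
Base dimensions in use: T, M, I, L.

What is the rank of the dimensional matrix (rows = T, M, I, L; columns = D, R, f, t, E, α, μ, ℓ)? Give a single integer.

4

Exponent matrix [T,M,I,L] × [D,R,f,t,E,α,μ,ℓ]:
  T: [ 0 -3 -1  1 -2 -1 -1  0]
  M: [ 0  1  0  0  1  0  1  0]
  I: [ 0 -2  0  0  0  0  0  0]
  L: [ 1  2  0  0  2  2 -1  1]
RREF → pivots at {D,R,f,E} ⇒ r = 4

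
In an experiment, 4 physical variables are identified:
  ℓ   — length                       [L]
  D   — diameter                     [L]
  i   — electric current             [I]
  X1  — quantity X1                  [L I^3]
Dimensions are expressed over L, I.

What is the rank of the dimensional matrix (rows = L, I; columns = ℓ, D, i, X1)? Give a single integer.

2

Dimensional matrix (L×I by ℓ×D×i×X1):
  L: [ 1  1  0  1]
  I: [ 0  0  1  3]
Echelon form has 2 nonzero rows (pivots: ℓ,i)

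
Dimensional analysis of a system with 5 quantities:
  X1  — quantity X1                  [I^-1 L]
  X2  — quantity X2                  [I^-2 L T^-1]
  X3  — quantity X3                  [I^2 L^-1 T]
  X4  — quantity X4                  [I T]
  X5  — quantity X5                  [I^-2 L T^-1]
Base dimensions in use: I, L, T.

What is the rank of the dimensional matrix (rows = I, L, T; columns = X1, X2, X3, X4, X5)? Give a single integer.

2

Exponent matrix [I,L,T] × [X1,X2,X3,X4,X5]:
  I: [-1 -2  2  1 -2]
  L: [ 1  1 -1  0  1]
  T: [ 0 -1  1  1 -1]
Echelon form has 2 nonzero rows (pivots: X1,X2)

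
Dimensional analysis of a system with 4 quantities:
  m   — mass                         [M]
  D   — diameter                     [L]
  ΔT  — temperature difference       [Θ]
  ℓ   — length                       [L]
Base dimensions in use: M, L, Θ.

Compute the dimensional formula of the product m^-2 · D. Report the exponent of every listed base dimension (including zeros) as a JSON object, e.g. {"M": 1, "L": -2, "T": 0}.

{"M": -2, "L": 1, "Θ": 0}

Write exponents as rows M,L,Θ / cols m,D,ΔT,ℓ:
  M: [ 1  0  0  0]
  L: [ 0  1  0  1]
  Θ: [ 0  0  1  0]
  [M]: (-2)·1+(1)·0 = -2
  [L]: (-2)·0+(1)·1 = 1
  [Θ]: (-2)·0+(1)·0 = 0
⇒ M^-2 L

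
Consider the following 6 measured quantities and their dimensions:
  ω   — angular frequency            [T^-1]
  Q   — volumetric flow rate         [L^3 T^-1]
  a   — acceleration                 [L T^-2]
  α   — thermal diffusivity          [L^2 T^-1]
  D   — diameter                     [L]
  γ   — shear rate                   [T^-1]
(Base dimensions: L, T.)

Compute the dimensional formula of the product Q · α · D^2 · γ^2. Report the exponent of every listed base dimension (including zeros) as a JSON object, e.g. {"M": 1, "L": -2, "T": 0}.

Write exponents as rows L,T / cols ω,Q,a,α,D,γ:
  L: [ 0  3  1  2  1  0]
  T: [-1 -1 -2 -1  0 -1]
  [L]: (1)·3+(1)·2+(2)·1+(2)·0 = 7
  [T]: (1)·-1+(1)·-1+(2)·0+(2)·-1 = -4
⇒ L^7 T^-4

{"L": 7, "T": -4}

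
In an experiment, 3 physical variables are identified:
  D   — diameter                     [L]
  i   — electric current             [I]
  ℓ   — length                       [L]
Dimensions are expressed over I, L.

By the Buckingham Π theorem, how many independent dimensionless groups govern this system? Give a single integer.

Write exponents as rows I,L / cols D,i,ℓ:
  I: [ 0  1  0]
  L: [ 1  0  1]
Row reduction gives pivot columns D,i; rank = 2
n=3, r=2 ⇒ 1 dimensionless group

1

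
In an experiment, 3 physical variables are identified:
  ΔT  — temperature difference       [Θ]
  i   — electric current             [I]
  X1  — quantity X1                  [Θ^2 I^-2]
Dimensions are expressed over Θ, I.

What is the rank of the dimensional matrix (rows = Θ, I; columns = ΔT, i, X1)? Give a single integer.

Exponent matrix [Θ,I] × [ΔT,i,X1]:
  Θ: [ 1  0  2]
  I: [ 0  1 -2]
Row reduction gives pivot columns ΔT,i; rank = 2

2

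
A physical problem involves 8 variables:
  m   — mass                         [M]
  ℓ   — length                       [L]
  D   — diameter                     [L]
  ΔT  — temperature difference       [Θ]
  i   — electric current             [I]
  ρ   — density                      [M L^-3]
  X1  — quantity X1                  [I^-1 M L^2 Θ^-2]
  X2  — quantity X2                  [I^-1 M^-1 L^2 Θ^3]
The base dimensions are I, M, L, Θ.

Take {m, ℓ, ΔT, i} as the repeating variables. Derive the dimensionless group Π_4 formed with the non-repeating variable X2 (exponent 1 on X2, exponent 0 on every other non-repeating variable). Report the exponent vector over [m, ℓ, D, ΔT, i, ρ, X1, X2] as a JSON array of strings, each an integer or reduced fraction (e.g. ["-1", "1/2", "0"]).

["1", "-2", "0", "-3", "1", "0", "0", "1"]

Dimensional matrix (I×M×L×Θ by m×ℓ×D×ΔT×i×ρ×X1×X2):
  I: [ 0  0  0  0  1  0 -1 -1]
  M: [ 1  0  0  0  0  1  1 -1]
  L: [ 0  1  1  0  0 -3  2  2]
  Θ: [ 0  0  0  1  0  0 -2  3]
Echelon form has 4 nonzero rows (pivots: m,ℓ,ΔT,i)
Repeat: m,ℓ,ΔT,i; free: D,ρ,X1,X2
RREF:
  r0: [   1    0    0    0    0    1    1   -1]
  r1: [   0    1    1    0    0   -3    2    2]
  r2: [   0    0    0    1    0    0   -2    3]
  r3: [   0    0    0    0    1    0   -1   -1]
Fix exponent of X2 at 1, D at 0, ρ at 0, X1 at 0; solve each RREF row for its pivot's exponent:
  r0: exp(m) + (-1)·1 = 0 ⇒ exp(m) = 1
  r1: exp(ℓ) + (2)·1 = 0 ⇒ exp(ℓ) = -2
  r2: exp(ΔT) + (3)·1 = 0 ⇒ exp(ΔT) = -3
  r3: exp(i) + (-1)·1 = 0 ⇒ exp(i) = 1
Π_4 = m · ℓ^-2 · ΔT^-3 · i · X2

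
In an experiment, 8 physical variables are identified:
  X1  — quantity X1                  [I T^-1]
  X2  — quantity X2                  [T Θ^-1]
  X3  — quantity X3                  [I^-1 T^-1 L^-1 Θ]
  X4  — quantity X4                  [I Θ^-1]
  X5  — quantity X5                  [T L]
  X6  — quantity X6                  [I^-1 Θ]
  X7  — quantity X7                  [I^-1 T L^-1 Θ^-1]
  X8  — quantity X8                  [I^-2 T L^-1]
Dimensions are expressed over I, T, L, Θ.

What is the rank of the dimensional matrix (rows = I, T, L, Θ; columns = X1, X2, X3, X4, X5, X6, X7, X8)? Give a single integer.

3

Exponent matrix [I,T,L,Θ] × [X1,X2,X3,X4,X5,X6,X7,X8]:
  I: [ 1  0 -1  1  0 -1 -1 -2]
  T: [-1  1 -1  0  1  0  1  1]
  L: [ 0  0 -1  0  1  0 -1 -1]
  Θ: [ 0 -1  1 -1  0  1 -1  0]
Echelon form has 3 nonzero rows (pivots: X1,X2,X3)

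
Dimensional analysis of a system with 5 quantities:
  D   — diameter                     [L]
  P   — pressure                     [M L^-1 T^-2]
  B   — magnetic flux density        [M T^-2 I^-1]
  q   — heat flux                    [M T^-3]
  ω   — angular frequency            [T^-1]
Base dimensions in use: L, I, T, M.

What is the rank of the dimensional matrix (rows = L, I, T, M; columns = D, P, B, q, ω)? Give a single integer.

Dimensional matrix (L×I×T×M by D×P×B×q×ω):
  L: [ 1 -1  0  0  0]
  I: [ 0  0 -1  0  0]
  T: [ 0 -2 -2 -3 -1]
  M: [ 0  1  1  1  0]
Row reduction gives pivot columns D,P,B,q; rank = 4

4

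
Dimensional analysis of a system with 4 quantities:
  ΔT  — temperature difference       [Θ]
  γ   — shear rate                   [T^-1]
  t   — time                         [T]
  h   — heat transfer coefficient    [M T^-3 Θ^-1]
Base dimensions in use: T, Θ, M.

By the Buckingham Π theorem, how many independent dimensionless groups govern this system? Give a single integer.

Write exponents as rows T,Θ,M / cols ΔT,γ,t,h:
  T: [ 0 -1  1 -3]
  Θ: [ 1  0  0 -1]
  M: [ 0  0  0  1]
Echelon form has 3 nonzero rows (pivots: ΔT,γ,h)
Π count = n − r = 4 − 3 = 1

1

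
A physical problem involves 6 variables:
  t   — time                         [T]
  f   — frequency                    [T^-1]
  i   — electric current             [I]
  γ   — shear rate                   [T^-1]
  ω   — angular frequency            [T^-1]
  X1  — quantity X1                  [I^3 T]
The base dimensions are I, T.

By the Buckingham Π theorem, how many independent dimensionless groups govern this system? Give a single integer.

Write exponents as rows I,T / cols t,f,i,γ,ω,X1:
  I: [ 0  0  1  0  0  3]
  T: [ 1 -1  0 -1 -1  1]
Row reduction gives pivot columns t,i; rank = 2
n=6, r=2 ⇒ 4 dimensionless groups

4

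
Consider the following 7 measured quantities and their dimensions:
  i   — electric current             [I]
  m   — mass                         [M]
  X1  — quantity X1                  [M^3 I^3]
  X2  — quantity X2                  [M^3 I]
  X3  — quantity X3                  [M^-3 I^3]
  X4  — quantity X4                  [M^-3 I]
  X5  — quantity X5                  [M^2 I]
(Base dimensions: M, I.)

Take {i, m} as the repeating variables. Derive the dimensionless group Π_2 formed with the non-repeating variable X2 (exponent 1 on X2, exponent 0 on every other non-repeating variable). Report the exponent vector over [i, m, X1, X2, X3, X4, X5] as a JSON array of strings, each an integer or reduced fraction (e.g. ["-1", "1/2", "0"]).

["-1", "-3", "0", "1", "0", "0", "0"]

Dimensional matrix (M×I by i×m×X1×X2×X3×X4×X5):
  M: [ 0  1  3  3 -3 -3  2]
  I: [ 1  0  3  1  3  1  1]
RREF → pivots at {i,m} ⇒ r = 2
Pivot set = {i,m}, free = {X1,X2,X3,X4,X5}
RREF:
  r0: [   1    0    3    1    3    1    1]
  r1: [   0    1    3    3   -3   -3    2]
Fix exponent of X2 at 1, X1 at 0, X3 at 0, X4 at 0, X5 at 0; solve each RREF row for its pivot's exponent:
  r0: exp(i) + (1)·1 = 0 ⇒ exp(i) = -1
  r1: exp(m) + (3)·1 = 0 ⇒ exp(m) = -3
Π_2 = i^-1 · m^-3 · X2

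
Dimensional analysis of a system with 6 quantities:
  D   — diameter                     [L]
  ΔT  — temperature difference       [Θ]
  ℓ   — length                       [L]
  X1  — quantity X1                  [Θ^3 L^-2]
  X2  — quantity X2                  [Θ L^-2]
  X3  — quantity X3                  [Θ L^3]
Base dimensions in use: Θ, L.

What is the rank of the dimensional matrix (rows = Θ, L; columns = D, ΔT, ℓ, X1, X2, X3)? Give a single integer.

Write exponents as rows Θ,L / cols D,ΔT,ℓ,X1,X2,X3:
  Θ: [ 0  1  0  3  1  1]
  L: [ 1  0  1 -2 -2  3]
Echelon form has 2 nonzero rows (pivots: D,ΔT)

2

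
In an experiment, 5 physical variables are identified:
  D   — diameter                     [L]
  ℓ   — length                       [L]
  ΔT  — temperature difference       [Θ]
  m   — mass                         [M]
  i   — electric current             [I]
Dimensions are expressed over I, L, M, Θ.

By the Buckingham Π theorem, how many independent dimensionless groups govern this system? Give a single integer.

Write exponents as rows I,L,M,Θ / cols D,ℓ,ΔT,m,i:
  I: [ 0  0  0  0  1]
  L: [ 1  1  0  0  0]
  M: [ 0  0  0  1  0]
  Θ: [ 0  0  1  0  0]
Row reduction gives pivot columns D,ΔT,m,i; rank = 4
n=5, r=4 ⇒ 1 dimensionless group

1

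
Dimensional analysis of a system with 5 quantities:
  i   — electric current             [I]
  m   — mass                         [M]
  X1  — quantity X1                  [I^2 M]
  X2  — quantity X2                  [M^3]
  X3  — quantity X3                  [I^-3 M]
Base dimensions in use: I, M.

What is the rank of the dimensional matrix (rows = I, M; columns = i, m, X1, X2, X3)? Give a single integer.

Dimensional matrix (I×M by i×m×X1×X2×X3):
  I: [ 1  0  2  0 -3]
  M: [ 0  1  1  3  1]
Echelon form has 2 nonzero rows (pivots: i,m)

2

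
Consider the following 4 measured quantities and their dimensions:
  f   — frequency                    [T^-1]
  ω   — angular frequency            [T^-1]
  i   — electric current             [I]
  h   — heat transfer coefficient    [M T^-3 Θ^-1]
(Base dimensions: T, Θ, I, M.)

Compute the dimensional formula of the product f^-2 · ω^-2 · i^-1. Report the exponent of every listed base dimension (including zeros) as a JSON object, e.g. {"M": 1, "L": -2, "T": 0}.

{"T": 4, "Θ": 0, "I": -1, "M": 0}

Exponent matrix [T,Θ,I,M] × [f,ω,i,h]:
  T: [-1 -1  0 -3]
  Θ: [ 0  0  0 -1]
  I: [ 0  0  1  0]
  M: [ 0  0  0  1]
  [T]: (-2)·-1+(-2)·-1+(-1)·0 = 4
  [Θ]: (-2)·0+(-2)·0+(-1)·0 = 0
  [I]: (-2)·0+(-2)·0+(-1)·1 = -1
  [M]: (-2)·0+(-2)·0+(-1)·0 = 0
⇒ T^4 I^-1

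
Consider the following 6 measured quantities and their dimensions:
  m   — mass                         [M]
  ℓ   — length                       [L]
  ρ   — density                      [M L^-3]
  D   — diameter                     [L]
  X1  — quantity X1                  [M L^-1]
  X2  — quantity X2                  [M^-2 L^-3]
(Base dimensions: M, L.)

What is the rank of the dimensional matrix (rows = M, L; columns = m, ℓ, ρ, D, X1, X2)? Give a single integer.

Exponent matrix [M,L] × [m,ℓ,ρ,D,X1,X2]:
  M: [ 1  0  1  0  1 -2]
  L: [ 0  1 -3  1 -1 -3]
RREF → pivots at {m,ℓ} ⇒ r = 2

2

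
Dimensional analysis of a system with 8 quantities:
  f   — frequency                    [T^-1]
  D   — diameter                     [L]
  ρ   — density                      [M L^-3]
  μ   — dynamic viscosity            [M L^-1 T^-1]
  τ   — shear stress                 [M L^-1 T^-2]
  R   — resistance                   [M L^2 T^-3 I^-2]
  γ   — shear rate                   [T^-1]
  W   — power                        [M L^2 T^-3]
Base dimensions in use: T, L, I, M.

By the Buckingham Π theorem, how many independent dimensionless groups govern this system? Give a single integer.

Exponent matrix [T,L,I,M] × [f,D,ρ,μ,τ,R,γ,W]:
  T: [-1  0  0 -1 -2 -3 -1 -3]
  L: [ 0  1 -3 -1 -1  2  0  2]
  I: [ 0  0  0  0  0 -2  0  0]
  M: [ 0  0  1  1  1  1  0  1]
Row reduction gives pivot columns f,D,ρ,R; rank = 4
Π count = n − r = 8 − 4 = 4

4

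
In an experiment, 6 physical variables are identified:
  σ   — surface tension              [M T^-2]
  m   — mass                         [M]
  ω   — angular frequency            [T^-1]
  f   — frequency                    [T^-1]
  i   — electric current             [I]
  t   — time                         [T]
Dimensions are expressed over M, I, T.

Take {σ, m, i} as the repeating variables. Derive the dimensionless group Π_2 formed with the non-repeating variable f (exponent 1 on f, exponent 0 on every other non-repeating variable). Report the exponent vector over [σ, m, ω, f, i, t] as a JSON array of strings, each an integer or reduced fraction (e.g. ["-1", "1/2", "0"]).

Dimensional matrix (M×I×T by σ×m×ω×f×i×t):
  M: [ 1  1  0  0  0  0]
  I: [ 0  0  0  0  1  0]
  T: [-2  0 -1 -1  0  1]
Echelon form has 3 nonzero rows (pivots: σ,m,i)
Repeat: σ,m,i; free: ω,f,t
RREF:
  r0: [   1    0  1/2  1/2    0 -1/2]
  r1: [   0    1 -1/2 -1/2    0  1/2]
  r2: [   0    0    0    0    1    0]
Fix exponent of f at 1, ω at 0, t at 0; solve each RREF row for its pivot's exponent:
  r0: exp(σ) + (1/2)·1 = 0 ⇒ exp(σ) = -1/2
  r1: exp(m) + (-1/2)·1 = 0 ⇒ exp(m) = 1/2
  r2: exp(i) + (0)·1 = 0 ⇒ exp(i) = 0
Π_2 = σ^(-1/2) · m^(1/2) · f

["-1/2", "1/2", "0", "1", "0", "0"]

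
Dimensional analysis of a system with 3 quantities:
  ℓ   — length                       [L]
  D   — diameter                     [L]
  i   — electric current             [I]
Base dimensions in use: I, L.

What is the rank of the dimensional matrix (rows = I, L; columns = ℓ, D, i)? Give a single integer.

2

Dimensional matrix (I×L by ℓ×D×i):
  I: [ 0  0  1]
  L: [ 1  1  0]
RREF → pivots at {ℓ,i} ⇒ r = 2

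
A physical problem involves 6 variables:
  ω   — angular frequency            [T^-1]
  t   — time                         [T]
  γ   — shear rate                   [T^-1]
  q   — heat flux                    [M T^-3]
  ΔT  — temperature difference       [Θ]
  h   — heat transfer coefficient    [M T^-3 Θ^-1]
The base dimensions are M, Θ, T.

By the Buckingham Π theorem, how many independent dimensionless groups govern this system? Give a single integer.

3

Write exponents as rows M,Θ,T / cols ω,t,γ,q,ΔT,h:
  M: [ 0  0  0  1  0  1]
  Θ: [ 0  0  0  0  1 -1]
  T: [-1  1 -1 -3  0 -3]
RREF → pivots at {ω,q,ΔT} ⇒ r = 3
n=6, r=3 ⇒ 3 dimensionless groups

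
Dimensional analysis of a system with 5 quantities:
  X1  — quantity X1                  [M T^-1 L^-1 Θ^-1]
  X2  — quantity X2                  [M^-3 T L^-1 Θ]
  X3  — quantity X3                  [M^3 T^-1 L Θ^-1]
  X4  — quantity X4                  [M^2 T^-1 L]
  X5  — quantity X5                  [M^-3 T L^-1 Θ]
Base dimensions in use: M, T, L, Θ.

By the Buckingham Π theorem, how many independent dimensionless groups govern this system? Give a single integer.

2

Exponent matrix [M,T,L,Θ] × [X1,X2,X3,X4,X5]:
  M: [ 1 -3  3  2 -3]
  T: [-1  1 -1 -1  1]
  L: [-1 -1  1  1 -1]
  Θ: [-1  1 -1  0  1]
RREF → pivots at {X1,X2,X4} ⇒ r = 3
n=5, r=3 ⇒ 2 dimensionless groups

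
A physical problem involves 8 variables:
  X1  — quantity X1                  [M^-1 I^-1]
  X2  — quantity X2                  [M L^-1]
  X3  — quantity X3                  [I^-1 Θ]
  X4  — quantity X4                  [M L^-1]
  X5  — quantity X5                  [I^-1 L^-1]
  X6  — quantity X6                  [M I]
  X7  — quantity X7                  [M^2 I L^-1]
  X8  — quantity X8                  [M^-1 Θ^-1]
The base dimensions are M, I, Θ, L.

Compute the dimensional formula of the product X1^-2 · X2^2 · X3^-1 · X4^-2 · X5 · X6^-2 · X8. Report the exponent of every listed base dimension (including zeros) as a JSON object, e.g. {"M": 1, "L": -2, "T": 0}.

{"M": -1, "I": 0, "Θ": -2, "L": -1}

Exponent matrix [M,I,Θ,L] × [X1,X2,X3,X4,X5,X6,X7,X8]:
  M: [-1  1  0  1  0  1  2 -1]
  I: [-1  0 -1  0 -1  1  1  0]
  Θ: [ 0  0  1  0  0  0  0 -1]
  L: [ 0 -1  0 -1 -1  0 -1  0]
  [M]: (-2)·-1+(2)·1+(-1)·0+(-2)·1+(1)·0+(-2)·1+(1)·-1 = -1
  [I]: (-2)·-1+(2)·0+(-1)·-1+(-2)·0+(1)·-1+(-2)·1+(1)·0 = 0
  [Θ]: (-2)·0+(2)·0+(-1)·1+(-2)·0+(1)·0+(-2)·0+(1)·-1 = -2
  [L]: (-2)·0+(2)·-1+(-1)·0+(-2)·-1+(1)·-1+(-2)·0+(1)·0 = -1
⇒ M^-1 Θ^-2 L^-1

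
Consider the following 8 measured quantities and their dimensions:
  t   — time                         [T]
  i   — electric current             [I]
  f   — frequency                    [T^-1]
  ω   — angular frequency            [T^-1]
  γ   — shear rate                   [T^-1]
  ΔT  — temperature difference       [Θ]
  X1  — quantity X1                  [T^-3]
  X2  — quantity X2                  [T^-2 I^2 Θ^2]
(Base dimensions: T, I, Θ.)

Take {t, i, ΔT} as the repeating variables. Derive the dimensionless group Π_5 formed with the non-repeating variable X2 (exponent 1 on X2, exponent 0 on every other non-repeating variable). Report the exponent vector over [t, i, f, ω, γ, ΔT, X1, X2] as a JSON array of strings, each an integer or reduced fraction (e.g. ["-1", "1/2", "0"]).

["2", "-2", "0", "0", "0", "-2", "0", "1"]

Exponent matrix [T,I,Θ] × [t,i,f,ω,γ,ΔT,X1,X2]:
  T: [ 1  0 -1 -1 -1  0 -3 -2]
  I: [ 0  1  0  0  0  0  0  2]
  Θ: [ 0  0  0  0  0  1  0  2]
Echelon form has 3 nonzero rows (pivots: t,i,ΔT)
Repeat: t,i,ΔT; free: f,ω,γ,X1,X2
RREF:
  r0: [   1    0   -1   -1   -1    0   -3   -2]
  r1: [   0    1    0    0    0    0    0    2]
  r2: [   0    0    0    0    0    1    0    2]
Fix exponent of X2 at 1, f at 0, ω at 0, γ at 0, X1 at 0; solve each RREF row for its pivot's exponent:
  r0: exp(t) + (-2)·1 = 0 ⇒ exp(t) = 2
  r1: exp(i) + (2)·1 = 0 ⇒ exp(i) = -2
  r2: exp(ΔT) + (2)·1 = 0 ⇒ exp(ΔT) = -2
Π_5 = t^2 · i^-2 · ΔT^-2 · X2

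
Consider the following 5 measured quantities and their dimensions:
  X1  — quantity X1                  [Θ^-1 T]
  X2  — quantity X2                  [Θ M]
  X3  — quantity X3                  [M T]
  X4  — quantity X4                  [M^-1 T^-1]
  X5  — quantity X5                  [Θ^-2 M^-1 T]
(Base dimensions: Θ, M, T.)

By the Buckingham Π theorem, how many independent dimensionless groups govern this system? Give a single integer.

Dimensional matrix (Θ×M×T by X1×X2×X3×X4×X5):
  Θ: [-1  1  0  0 -2]
  M: [ 0  1  1 -1 -1]
  T: [ 1  0  1 -1  1]
Echelon form has 2 nonzero rows (pivots: X1,X2)
Π count = n − r = 5 − 2 = 3

3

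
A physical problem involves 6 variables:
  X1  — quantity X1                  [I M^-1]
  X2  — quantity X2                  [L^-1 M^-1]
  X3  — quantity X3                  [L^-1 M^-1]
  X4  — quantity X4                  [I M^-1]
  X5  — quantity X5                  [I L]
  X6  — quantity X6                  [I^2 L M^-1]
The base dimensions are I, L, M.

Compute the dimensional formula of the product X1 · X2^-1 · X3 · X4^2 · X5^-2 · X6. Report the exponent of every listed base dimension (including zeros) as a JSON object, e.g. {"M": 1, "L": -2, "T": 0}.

{"I": 3, "L": -1, "M": -4}

Dimensional matrix (I×L×M by X1×X2×X3×X4×X5×X6):
  I: [ 1  0  0  1  1  2]
  L: [ 0 -1 -1  0  1  1]
  M: [-1 -1 -1 -1  0 -1]
  [I]: (1)·1+(-1)·0+(1)·0+(2)·1+(-2)·1+(1)·2 = 3
  [L]: (1)·0+(-1)·-1+(1)·-1+(2)·0+(-2)·1+(1)·1 = -1
  [M]: (1)·-1+(-1)·-1+(1)·-1+(2)·-1+(-2)·0+(1)·-1 = -4
⇒ I^3 L^-1 M^-4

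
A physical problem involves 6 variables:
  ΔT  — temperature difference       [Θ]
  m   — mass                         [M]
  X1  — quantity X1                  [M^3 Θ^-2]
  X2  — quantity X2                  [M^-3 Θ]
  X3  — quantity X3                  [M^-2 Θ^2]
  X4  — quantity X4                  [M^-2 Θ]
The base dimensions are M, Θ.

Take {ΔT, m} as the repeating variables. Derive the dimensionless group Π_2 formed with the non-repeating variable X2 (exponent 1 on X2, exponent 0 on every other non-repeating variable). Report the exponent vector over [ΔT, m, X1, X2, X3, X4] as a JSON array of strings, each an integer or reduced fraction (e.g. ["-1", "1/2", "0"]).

Write exponents as rows M,Θ / cols ΔT,m,X1,X2,X3,X4:
  M: [ 0  1  3 -3 -2 -2]
  Θ: [ 1  0 -2  1  2  1]
Echelon form has 2 nonzero rows (pivots: ΔT,m)
Repeat: ΔT,m; free: X1,X2,X3,X4
RREF:
  r0: [   1    0   -2    1    2    1]
  r1: [   0    1    3   -3   -2   -2]
Fix exponent of X2 at 1, X1 at 0, X3 at 0, X4 at 0; solve each RREF row for its pivot's exponent:
  r0: exp(ΔT) + (1)·1 = 0 ⇒ exp(ΔT) = -1
  r1: exp(m) + (-3)·1 = 0 ⇒ exp(m) = 3
Π_2 = ΔT^-1 · m^3 · X2

["-1", "3", "0", "1", "0", "0"]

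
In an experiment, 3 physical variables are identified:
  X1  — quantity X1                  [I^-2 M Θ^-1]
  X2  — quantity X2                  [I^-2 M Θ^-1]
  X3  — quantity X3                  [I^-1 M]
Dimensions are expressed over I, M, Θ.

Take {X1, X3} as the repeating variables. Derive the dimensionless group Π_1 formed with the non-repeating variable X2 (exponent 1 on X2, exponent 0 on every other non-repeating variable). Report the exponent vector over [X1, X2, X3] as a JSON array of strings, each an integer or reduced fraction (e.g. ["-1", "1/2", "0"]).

["-1", "1", "0"]

Exponent matrix [I,M,Θ] × [X1,X2,X3]:
  I: [-2 -2 -1]
  M: [ 1  1  1]
  Θ: [-1 -1  0]
RREF → pivots at {X1,X3} ⇒ r = 2
Pivot set = {X1,X3}, free = {X2}
RREF:
  r0: [   1    1    0]
  r1: [   0    0    1]
  r2: [   0    0    0]
Fix exponent of X2 at 1; solve each RREF row for its pivot's exponent:
  r0: exp(X1) + (1)·1 = 0 ⇒ exp(X1) = -1
  r1: exp(X3) + (0)·1 = 0 ⇒ exp(X3) = 0
Π_1 = X1^-1 · X2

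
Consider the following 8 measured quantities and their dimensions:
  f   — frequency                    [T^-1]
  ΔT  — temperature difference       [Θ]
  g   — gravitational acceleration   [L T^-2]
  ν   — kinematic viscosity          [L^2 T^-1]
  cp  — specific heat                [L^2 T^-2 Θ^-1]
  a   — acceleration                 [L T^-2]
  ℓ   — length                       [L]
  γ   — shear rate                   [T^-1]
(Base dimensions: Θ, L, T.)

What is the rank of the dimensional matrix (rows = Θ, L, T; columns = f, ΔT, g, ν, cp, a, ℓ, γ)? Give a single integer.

3

Write exponents as rows Θ,L,T / cols f,ΔT,g,ν,cp,a,ℓ,γ:
  Θ: [ 0  1  0  0 -1  0  0  0]
  L: [ 0  0  1  2  2  1  1  0]
  T: [-1  0 -2 -1 -2 -2  0 -1]
RREF → pivots at {f,ΔT,g} ⇒ r = 3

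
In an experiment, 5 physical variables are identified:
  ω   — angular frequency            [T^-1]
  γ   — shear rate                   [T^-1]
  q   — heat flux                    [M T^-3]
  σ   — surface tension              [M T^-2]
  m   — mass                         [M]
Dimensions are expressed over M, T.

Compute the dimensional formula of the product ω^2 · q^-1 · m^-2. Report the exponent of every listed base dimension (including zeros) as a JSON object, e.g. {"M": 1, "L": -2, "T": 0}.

Exponent matrix [M,T] × [ω,γ,q,σ,m]:
  M: [ 0  0  1  1  1]
  T: [-1 -1 -3 -2  0]
  [M]: (2)·0+(-1)·1+(-2)·1 = -3
  [T]: (2)·-1+(-1)·-3+(-2)·0 = 1
⇒ M^-3 T

{"M": -3, "T": 1}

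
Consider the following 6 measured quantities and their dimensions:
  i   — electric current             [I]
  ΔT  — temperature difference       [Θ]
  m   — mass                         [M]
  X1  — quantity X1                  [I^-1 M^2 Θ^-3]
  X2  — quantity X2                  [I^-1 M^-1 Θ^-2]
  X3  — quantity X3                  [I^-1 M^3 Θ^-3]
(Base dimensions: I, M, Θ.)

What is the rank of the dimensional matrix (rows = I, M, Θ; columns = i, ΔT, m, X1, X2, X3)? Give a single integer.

3

Write exponents as rows I,M,Θ / cols i,ΔT,m,X1,X2,X3:
  I: [ 1  0  0 -1 -1 -1]
  M: [ 0  0  1  2 -1  3]
  Θ: [ 0  1  0 -3 -2 -3]
Row reduction gives pivot columns i,ΔT,m; rank = 3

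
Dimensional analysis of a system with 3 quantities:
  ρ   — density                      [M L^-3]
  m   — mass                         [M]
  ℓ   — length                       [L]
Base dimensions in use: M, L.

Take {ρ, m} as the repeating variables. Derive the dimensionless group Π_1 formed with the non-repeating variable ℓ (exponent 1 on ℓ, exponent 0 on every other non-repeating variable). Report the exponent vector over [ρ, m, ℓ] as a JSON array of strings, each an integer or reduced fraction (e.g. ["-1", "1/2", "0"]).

["1/3", "-1/3", "1"]

Dimensional matrix (M×L by ρ×m×ℓ):
  M: [ 1  1  0]
  L: [-3  0  1]
RREF → pivots at {ρ,m} ⇒ r = 2
Pivot set = {ρ,m}, free = {ℓ}
RREF:
  r0: [   1    0 -1/3]
  r1: [   0    1  1/3]
Fix exponent of ℓ at 1; solve each RREF row for its pivot's exponent:
  r0: exp(ρ) + (-1/3)·1 = 0 ⇒ exp(ρ) = 1/3
  r1: exp(m) + (1/3)·1 = 0 ⇒ exp(m) = -1/3
Π_1 = ρ^(1/3) · m^(-1/3) · ℓ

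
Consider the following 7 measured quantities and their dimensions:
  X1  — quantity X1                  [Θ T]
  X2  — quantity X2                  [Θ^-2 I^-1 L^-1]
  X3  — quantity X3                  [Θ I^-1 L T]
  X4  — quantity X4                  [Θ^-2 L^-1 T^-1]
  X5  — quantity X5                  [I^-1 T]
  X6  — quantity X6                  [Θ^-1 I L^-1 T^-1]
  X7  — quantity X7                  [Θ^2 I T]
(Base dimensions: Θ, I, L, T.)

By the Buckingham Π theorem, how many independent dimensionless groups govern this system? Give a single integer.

Exponent matrix [Θ,I,L,T] × [X1,X2,X3,X4,X5,X6,X7]:
  Θ: [ 1 -2  1 -2  0 -1  2]
  I: [ 0 -1 -1  0 -1  1  1]
  L: [ 0 -1  1 -1  0 -1  0]
  T: [ 1  0  1 -1  1 -1  1]
Row reduction gives pivot columns X1,X2,X3; rank = 3
Π count = n − r = 7 − 3 = 4

4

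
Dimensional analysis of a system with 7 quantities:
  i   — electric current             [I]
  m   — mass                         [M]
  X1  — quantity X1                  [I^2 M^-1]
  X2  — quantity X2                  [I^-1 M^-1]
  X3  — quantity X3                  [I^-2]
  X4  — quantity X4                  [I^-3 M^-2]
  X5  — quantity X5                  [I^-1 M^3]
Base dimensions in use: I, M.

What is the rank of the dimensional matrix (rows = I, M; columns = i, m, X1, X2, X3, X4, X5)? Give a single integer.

2

Write exponents as rows I,M / cols i,m,X1,X2,X3,X4,X5:
  I: [ 1  0  2 -1 -2 -3 -1]
  M: [ 0  1 -1 -1  0 -2  3]
Row reduction gives pivot columns i,m; rank = 2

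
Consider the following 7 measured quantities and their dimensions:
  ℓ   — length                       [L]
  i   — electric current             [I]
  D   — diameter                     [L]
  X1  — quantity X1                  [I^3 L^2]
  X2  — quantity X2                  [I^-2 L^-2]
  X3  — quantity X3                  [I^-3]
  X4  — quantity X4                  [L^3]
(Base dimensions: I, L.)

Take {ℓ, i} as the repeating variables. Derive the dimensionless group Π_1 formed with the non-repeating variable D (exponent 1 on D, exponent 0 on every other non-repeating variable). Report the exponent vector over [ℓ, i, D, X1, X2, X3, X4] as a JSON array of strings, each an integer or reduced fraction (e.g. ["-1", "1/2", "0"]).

Exponent matrix [I,L] × [ℓ,i,D,X1,X2,X3,X4]:
  I: [ 0  1  0  3 -2 -3  0]
  L: [ 1  0  1  2 -2  0  3]
Row reduction gives pivot columns ℓ,i; rank = 2
Pivot set = {ℓ,i}, free = {D,X1,X2,X3,X4}
RREF:
  r0: [   1    0    1    2   -2    0    3]
  r1: [   0    1    0    3   -2   -3    0]
Fix exponent of D at 1, X1 at 0, X2 at 0, X3 at 0, X4 at 0; solve each RREF row for its pivot's exponent:
  r0: exp(ℓ) + (1)·1 = 0 ⇒ exp(ℓ) = -1
  r1: exp(i) + (0)·1 = 0 ⇒ exp(i) = 0
Π_1 = ℓ^-1 · D

["-1", "0", "1", "0", "0", "0", "0"]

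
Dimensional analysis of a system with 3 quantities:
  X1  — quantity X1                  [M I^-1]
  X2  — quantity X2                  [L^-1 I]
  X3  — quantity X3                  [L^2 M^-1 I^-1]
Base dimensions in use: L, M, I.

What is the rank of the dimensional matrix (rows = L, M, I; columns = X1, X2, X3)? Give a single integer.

2

Dimensional matrix (L×M×I by X1×X2×X3):
  L: [ 0 -1  2]
  M: [ 1  0 -1]
  I: [-1  1 -1]
RREF → pivots at {X1,X2} ⇒ r = 2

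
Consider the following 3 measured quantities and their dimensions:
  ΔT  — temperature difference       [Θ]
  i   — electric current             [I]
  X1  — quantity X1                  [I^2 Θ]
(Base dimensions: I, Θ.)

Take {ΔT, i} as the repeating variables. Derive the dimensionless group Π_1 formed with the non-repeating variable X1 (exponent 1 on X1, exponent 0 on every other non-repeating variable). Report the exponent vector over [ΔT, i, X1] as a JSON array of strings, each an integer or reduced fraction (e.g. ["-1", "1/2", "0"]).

Write exponents as rows I,Θ / cols ΔT,i,X1:
  I: [ 0  1  2]
  Θ: [ 1  0  1]
RREF → pivots at {ΔT,i} ⇒ r = 2
Repeat: ΔT,i; free: X1
RREF:
  r0: [   1    0    1]
  r1: [   0    1    2]
Fix exponent of X1 at 1; solve each RREF row for its pivot's exponent:
  r0: exp(ΔT) + (1)·1 = 0 ⇒ exp(ΔT) = -1
  r1: exp(i) + (2)·1 = 0 ⇒ exp(i) = -2
Π_1 = ΔT^-1 · i^-2 · X1

["-1", "-2", "1"]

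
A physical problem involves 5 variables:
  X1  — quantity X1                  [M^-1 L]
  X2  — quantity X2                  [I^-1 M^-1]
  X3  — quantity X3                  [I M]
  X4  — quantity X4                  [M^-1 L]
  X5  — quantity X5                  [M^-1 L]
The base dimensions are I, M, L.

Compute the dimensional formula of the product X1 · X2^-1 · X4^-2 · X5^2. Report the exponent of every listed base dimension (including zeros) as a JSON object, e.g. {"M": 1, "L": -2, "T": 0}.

Dimensional matrix (I×M×L by X1×X2×X3×X4×X5):
  I: [ 0 -1  1  0  0]
  M: [-1 -1  1 -1 -1]
  L: [ 1  0  0  1  1]
  [I]: (1)·0+(-1)·-1+(-2)·0+(2)·0 = 1
  [M]: (1)·-1+(-1)·-1+(-2)·-1+(2)·-1 = 0
  [L]: (1)·1+(-1)·0+(-2)·1+(2)·1 = 1
⇒ I L

{"I": 1, "M": 0, "L": 1}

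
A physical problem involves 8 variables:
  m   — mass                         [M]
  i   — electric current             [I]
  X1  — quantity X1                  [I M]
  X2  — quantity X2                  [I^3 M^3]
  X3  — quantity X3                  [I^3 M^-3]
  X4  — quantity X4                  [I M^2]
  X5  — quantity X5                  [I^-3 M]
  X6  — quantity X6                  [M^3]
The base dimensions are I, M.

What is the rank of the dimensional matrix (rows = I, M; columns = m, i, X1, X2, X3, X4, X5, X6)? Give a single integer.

Write exponents as rows I,M / cols m,i,X1,X2,X3,X4,X5,X6:
  I: [ 0  1  1  3  3  1 -3  0]
  M: [ 1  0  1  3 -3  2  1  3]
Echelon form has 2 nonzero rows (pivots: m,i)

2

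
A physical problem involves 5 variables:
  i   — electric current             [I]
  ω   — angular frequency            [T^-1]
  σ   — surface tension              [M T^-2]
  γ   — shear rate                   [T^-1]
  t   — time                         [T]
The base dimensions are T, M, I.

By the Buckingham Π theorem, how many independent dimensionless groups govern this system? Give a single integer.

Exponent matrix [T,M,I] × [i,ω,σ,γ,t]:
  T: [ 0 -1 -2 -1  1]
  M: [ 0  0  1  0  0]
  I: [ 1  0  0  0  0]
Echelon form has 3 nonzero rows (pivots: i,ω,σ)
Π count = n − r = 5 − 3 = 2

2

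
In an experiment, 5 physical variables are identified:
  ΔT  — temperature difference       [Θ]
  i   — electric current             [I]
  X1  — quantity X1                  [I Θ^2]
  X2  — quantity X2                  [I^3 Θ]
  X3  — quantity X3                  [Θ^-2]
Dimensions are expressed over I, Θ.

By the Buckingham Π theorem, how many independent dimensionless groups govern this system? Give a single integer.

Write exponents as rows I,Θ / cols ΔT,i,X1,X2,X3:
  I: [ 0  1  1  3  0]
  Θ: [ 1  0  2  1 -2]
Echelon form has 2 nonzero rows (pivots: ΔT,i)
n=5, r=2 ⇒ 3 dimensionless groups

3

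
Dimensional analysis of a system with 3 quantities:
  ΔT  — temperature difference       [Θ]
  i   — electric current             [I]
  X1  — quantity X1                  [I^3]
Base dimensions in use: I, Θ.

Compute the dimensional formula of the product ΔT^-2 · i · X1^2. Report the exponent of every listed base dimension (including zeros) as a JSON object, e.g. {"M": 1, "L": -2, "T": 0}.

{"I": 7, "Θ": -2}

Write exponents as rows I,Θ / cols ΔT,i,X1:
  I: [ 0  1  3]
  Θ: [ 1  0  0]
  [I]: (-2)·0+(1)·1+(2)·3 = 7
  [Θ]: (-2)·1+(1)·0+(2)·0 = -2
⇒ I^7 Θ^-2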